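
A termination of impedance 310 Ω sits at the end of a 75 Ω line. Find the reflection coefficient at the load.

Γ = 0.61

Γ = (Z_L − Z_0)/(Z_L + Z_0) = (310 − 75)/(310 + 75) = 235/385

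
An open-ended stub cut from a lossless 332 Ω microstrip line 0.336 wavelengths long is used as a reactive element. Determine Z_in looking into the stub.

Z_in ≈ +j199 Ω

βl = 2π × 0.336 = 121°
tan(βl) = -1.67
For an open-ended stub, Z_in = −jZ_0·cot(βl) = −jZ_0/tan(βl)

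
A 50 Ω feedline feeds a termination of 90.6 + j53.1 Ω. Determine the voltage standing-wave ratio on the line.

VSWR ≈ 2.6

Γ = (Z_L − Z_0)/(Z_L + Z_0) = (40.6 + j53.1)/(140.6 + j53.1)
|Γ| = 66.8/150 = 0.445
VSWR = (1 + |Γ|)/(1 − |Γ|) = 1.44/0.555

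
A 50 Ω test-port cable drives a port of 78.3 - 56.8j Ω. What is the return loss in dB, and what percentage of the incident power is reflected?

Γ = (28.3 − j56.8)/(128.3 − j56.8), |Γ| = 0.452
RL = −20·log₁₀(0.452) = 6.89 dB
P_refl/P_inc = |Γ|² = 0.205

RL ≈ 6.89 dB; 20.5% of incident power reflected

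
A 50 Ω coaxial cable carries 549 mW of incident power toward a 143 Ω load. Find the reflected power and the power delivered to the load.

P_reflected ≈ 127 mW; P_delivered ≈ 422 mW

Γ = (143 − 50)/(143 + 50) = 0.482
|Γ|² = 0.232
P_refl = |Γ|²·P_inc = 127 mW, P_del = (1 − |Γ|²)·P_inc = 422 mW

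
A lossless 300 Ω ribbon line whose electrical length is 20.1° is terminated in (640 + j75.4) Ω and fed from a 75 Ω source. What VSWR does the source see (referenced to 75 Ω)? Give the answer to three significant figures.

tan(βl) = 0.366
Z_in = Z_0·(Z_L + jZ_0·tanβl)/(Z_0 + jZ_L·tanβl) = 506 − j231 Ω
Γ_s = (Z_in − Z_s)/(Z_in + Z_s) = (431 − j231)/(581 − j231), |Γ_s| = 0.782
VSWR = (1 + |Γ_s|)/(1 − |Γ_s|)

VSWR ≈ 8.18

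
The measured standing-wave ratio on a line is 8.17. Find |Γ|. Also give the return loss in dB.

|Γ| = (S − 1)/(S + 1) = (8.17 − 1)/(8.17 + 1) = 7.17/9.17
RL = −20·log₁₀|Γ| = −20·log₁₀(0.782)

|Γ| ≈ 0.782; return loss ≈ 2.14 dB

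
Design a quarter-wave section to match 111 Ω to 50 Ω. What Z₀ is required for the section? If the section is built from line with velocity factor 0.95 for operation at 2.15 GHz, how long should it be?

Z_qwt ≈ 74.5 Ω; length ≈ 3.31 cm

Z_qwt = √(Z_0·R_L) = √(50 × 111) = √5550
λ = 0.95·c/f = 0.133 m, so l = λ/4 = 0.0331 m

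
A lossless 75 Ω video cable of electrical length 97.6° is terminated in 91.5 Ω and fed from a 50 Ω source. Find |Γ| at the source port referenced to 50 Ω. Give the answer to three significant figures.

|Γ| ≈ 0.11

tan(βl) = -7.49
Z_in = Z_0·(Z_L + jZ_0·tanβl)/(Z_0 + jZ_L·tanβl) = 61.8 + j3.24 Ω
Γ_s = (Z_in − Z_s)/(Z_in + Z_s) = (11.8 + j3.24)/(112 + j3.24), |Γ_s| = 0.11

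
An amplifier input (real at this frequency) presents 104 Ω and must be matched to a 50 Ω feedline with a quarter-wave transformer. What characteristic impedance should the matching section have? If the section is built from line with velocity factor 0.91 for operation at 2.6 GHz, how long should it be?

Z_qwt ≈ 72.1 Ω; length ≈ 2.62 cm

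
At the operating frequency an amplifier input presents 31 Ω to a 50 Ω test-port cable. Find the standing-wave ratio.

VSWR ≈ 1.61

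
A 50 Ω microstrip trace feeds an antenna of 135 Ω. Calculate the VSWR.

For a purely resistive load, VSWR = R_L/Z_0 or Z_0/R_L (whichever > 1) = 135/50

VSWR ≈ 2.7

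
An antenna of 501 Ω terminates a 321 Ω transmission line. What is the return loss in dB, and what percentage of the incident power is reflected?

RL ≈ 13.2 dB; 4.8% of incident power reflected

Γ = (501 − 321)/(501 + 321) = 0.219
RL = −20·log₁₀(0.219) = 13.2 dB
P_refl/P_inc = |Γ|² = 0.048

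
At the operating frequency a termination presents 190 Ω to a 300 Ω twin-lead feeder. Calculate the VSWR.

VSWR ≈ 1.58

For a purely resistive load, VSWR = R_L/Z_0 or Z_0/R_L (whichever > 1) = 300/190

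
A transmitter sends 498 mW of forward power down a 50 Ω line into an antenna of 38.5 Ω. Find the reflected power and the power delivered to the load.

Γ = (38.5 − 50)/(38.5 + 50) = -0.13
|Γ|² = 0.0169
P_refl = |Γ|²·P_inc = 8.41 mW, P_del = (1 − |Γ|²)·P_inc = 490 mW

P_reflected ≈ 8.41 mW; P_delivered ≈ 490 mW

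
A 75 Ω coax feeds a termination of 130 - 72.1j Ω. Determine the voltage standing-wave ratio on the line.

Γ = (Z_L − Z_0)/(Z_L + Z_0) = (55 − j72.1)/(205 − j72.1)
|Γ| = 90.7/217 = 0.417
VSWR = (1 + |Γ|)/(1 − |Γ|) = 1.42/0.583

VSWR ≈ 2.43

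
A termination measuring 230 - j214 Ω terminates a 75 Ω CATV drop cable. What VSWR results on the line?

VSWR ≈ 5.88

Γ = (Z_L − Z_0)/(Z_L + Z_0) = (155 − j214)/(305 − j214)
|Γ| = 264/373 = 0.709
VSWR = (1 + |Γ|)/(1 − |Γ|) = 1.71/0.291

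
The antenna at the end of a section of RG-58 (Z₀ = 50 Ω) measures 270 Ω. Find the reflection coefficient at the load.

Γ = (Z_L − Z_0)/(Z_L + Z_0) = (270 − 50)/(270 + 50) = 220/320

Γ = 0.688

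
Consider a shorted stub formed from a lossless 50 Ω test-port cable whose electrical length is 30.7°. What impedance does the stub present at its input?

Z_in ≈ +j29.7 Ω

tan(βl) = 0.594
For a shorted stub, Z_in = jZ_0·tan(βl)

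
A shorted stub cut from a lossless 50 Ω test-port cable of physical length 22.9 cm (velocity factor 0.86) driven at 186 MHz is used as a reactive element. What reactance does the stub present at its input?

λ = v/f = 0.86·c / 186 MHz = 1.39 m
βl = 2π·l/λ = 2π × 0.165 = 59.4°
tan(βl) = 1.69
For a shorted stub, Z_in = jZ_0·tan(βl)

X_in ≈ 84.7 Ω (inductive)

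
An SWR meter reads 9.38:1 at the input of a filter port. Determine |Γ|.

|Γ| ≈ 0.807

|Γ| = (S − 1)/(S + 1) = (9.38 − 1)/(9.38 + 1) = 8.38/10.4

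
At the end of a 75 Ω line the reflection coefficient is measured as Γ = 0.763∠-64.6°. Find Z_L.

Z_L = Z_0·(1 + Γ)/(1 − Γ) = 75·(1.33 − j0.689)/(0.673 + j0.689)

Z_L ≈ 33.8 − j111 Ω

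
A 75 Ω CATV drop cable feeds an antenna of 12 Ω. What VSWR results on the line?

VSWR ≈ 6.25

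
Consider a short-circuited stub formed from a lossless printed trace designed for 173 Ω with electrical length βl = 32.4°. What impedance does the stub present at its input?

tan(βl) = 0.635
For a short-circuited stub, Z_in = jZ_0·tan(βl)

Z_in ≈ +j110 Ω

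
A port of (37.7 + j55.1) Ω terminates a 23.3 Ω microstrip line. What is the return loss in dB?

RL ≈ 3.19 dB

Γ = (14.4 + j55.1)/(61 + j55.1), |Γ| = 0.693
RL = −20·log₁₀|Γ| = −20·log₁₀(0.693)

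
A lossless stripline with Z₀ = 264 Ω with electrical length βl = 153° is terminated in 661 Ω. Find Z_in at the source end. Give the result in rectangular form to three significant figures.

Z_in ≈ 317 + j270 Ω

tan(βl) = tan(153°) = -0.51
Z_in = Z_0·(Z_L + jZ_0·tanβl)/(Z_0 + jZ_L·tanβl)
     = 264·(661 − j135)/(264 − j337)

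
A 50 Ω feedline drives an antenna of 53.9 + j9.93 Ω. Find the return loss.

Γ = (3.9 + j9.93)/(103.9 + j9.93), |Γ| = 0.102
RL = −20·log₁₀|Γ| = −20·log₁₀(0.102)

RL ≈ 19.8 dB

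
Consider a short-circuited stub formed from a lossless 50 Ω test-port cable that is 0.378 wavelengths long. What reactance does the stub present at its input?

X_in ≈ -48.1 Ω (capacitive)

βl = 2π × 0.378 = 136°
tan(βl) = -0.963
For a short-circuited stub, Z_in = jZ_0·tan(βl)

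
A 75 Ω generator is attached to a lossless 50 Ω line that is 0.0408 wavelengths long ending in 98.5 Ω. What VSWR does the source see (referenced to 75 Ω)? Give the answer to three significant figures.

VSWR ≈ 1.48

βl = 2π × 0.0408 = 14.7°
tan(βl) = 0.262
Z_in = Z_0·(Z_L + jZ_0·tanβl)/(Z_0 + jZ_L·tanβl) = 83.1 − j29.8 Ω
Γ_s = (Z_in − Z_s)/(Z_in + Z_s) = (8.11 − j29.8)/(158 − j29.8), |Γ_s| = 0.192
VSWR = (1 + |Γ_s|)/(1 − |Γ_s|)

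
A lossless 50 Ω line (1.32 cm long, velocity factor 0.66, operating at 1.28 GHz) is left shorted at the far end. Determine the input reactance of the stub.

λ = v/f = 0.66·c / 1.28 GHz = 0.155 m
βl = 2π·l/λ = 2π × 0.0853 = 30.7°
tan(βl) = 0.594
For a shorted stub, Z_in = jZ_0·tan(βl)

X_in ≈ 29.7 Ω (inductive)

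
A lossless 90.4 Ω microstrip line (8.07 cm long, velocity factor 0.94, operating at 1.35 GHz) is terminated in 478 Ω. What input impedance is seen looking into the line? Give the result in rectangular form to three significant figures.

Z_in ≈ 38 + j96 Ω

λ = v/f = 0.94·c / 1.35 GHz = 0.209 m
βl = 2π·l/λ = 2π × 0.386 = 139°
tan(βl) = tan(139°) = -0.867
Z_in = Z_0·(Z_L + jZ_0·tanβl)/(Z_0 + jZ_L·tanβl)
     = 90.4·(478 − j78.4)/(90.4 − j414)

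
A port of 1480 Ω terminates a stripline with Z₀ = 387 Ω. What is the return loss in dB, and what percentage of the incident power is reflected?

RL ≈ 4.65 dB; 34.3% of incident power reflected

Γ = (1480 − 387)/(1480 + 387) = 0.585
RL = −20·log₁₀(0.585) = 4.65 dB
P_refl/P_inc = |Γ|² = 0.343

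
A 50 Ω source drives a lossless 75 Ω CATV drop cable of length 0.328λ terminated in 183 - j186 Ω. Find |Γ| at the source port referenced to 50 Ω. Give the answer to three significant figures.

βl = 2π × 0.328 = 118°
tan(βl) = -1.87
Z_in = Z_0·(Z_L + jZ_0·tanβl)/(Z_0 + jZ_L·tanβl) = 24.1 + j59.3 Ω
Γ_s = (Z_in − Z_s)/(Z_in + Z_s) = (-25.9 + j59.3)/(74.1 + j59.3), |Γ_s| = 0.681

|Γ| ≈ 0.681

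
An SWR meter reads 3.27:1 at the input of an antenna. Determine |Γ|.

|Γ| = (S − 1)/(S + 1) = (3.27 − 1)/(3.27 + 1) = 2.27/4.27

|Γ| ≈ 0.532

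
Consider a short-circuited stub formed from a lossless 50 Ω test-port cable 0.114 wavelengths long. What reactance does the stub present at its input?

βl = 2π × 0.114 = 41°
tan(βl) = 0.871
For a short-circuited stub, Z_in = jZ_0·tan(βl)

X_in ≈ 43.5 Ω (inductive)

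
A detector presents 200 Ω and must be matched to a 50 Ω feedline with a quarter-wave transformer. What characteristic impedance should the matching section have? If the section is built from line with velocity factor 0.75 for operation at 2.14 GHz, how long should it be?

Z_qwt ≈ 100 Ω; length ≈ 2.63 cm

Z_qwt = √(Z_0·R_L) = √(50 × 200) = √10000
λ = 0.75·c/f = 0.105 m, so l = λ/4 = 0.0263 m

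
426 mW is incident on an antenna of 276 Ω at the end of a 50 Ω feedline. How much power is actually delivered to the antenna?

P_delivered ≈ 221 mW

Γ = (276 − 50)/(276 + 50) = 0.693
|Γ|² = 0.481
P_refl = |Γ|²·P_inc = 205 mW, P_del = (1 − |Γ|²)·P_inc = 221 mW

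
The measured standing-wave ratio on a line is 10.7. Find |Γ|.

|Γ| ≈ 0.829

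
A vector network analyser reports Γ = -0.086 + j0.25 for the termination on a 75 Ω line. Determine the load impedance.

Z_L = Z_0·(1 + Γ)/(1 − Γ) = 75·(0.914 + j0.25)/(1.09 − j0.25)

Z_L ≈ 56.2 + j30.2 Ω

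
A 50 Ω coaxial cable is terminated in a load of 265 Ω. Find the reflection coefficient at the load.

Γ = (Z_L − Z_0)/(Z_L + Z_0) = (265 − 50)/(265 + 50) = 215/315

Γ = 0.683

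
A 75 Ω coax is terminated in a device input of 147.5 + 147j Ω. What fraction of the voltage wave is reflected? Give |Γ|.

Γ = (Z_L − Z_0)/(Z_L + Z_0) = (72.5 + j147)/(222.5 + j147)
|Γ| = 164/267

|Γ| ≈ 0.615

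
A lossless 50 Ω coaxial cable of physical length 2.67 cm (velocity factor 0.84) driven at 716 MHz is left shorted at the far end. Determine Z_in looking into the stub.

Z_in ≈ +j25.8 Ω

λ = v/f = 0.84·c / 716 MHz = 0.352 m
βl = 2π·l/λ = 2π × 0.0759 = 27.3°
tan(βl) = 0.516
For a shorted stub, Z_in = jZ_0·tan(βl)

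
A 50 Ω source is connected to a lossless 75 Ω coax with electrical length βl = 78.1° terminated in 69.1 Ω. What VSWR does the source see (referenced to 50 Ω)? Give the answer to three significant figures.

tan(βl) = 4.75
Z_in = Z_0·(Z_L + jZ_0·tanβl)/(Z_0 + jZ_L·tanβl) = 80.8 + j2.67 Ω
Γ_s = (Z_in − Z_s)/(Z_in + Z_s) = (30.8 + j2.67)/(131 + j2.67), |Γ_s| = 0.236
VSWR = (1 + |Γ_s|)/(1 − |Γ_s|)

VSWR ≈ 1.62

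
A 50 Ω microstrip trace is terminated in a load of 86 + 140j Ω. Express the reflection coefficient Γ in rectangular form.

Γ = (Z_L − Z_0)/(Z_L + Z_0) = (36 + j140)/(136 + j140)

Γ ≈ 0.643 + j0.367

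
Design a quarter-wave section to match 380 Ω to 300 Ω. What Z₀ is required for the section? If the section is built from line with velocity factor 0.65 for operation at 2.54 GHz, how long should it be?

Z_qwt ≈ 338 Ω; length ≈ 1.92 cm

Z_qwt = √(Z_0·R_L) = √(300 × 380) = √114000
λ = 0.65·c/f = 0.0768 m, so l = λ/4 = 0.0192 m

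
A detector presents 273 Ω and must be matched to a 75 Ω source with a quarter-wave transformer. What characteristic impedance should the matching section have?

Z_qwt ≈ 143 Ω

Z_qwt = √(Z_0·R_L) = √(75 × 273) = √20480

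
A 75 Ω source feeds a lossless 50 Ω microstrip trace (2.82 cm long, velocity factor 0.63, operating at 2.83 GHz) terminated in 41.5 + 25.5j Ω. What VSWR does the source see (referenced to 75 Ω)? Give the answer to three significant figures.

λ = v/f = 0.63·c / 2.83 GHz = 0.0668 m
βl = 2π·l/λ = 2π × 0.422 = 152°
tan(βl) = -0.531
Z_in = Z_0·(Z_L + jZ_0·tanβl)/(Z_0 + jZ_L·tanβl) = 29.4 + j9.36 Ω
Γ_s = (Z_in − Z_s)/(Z_in + Z_s) = (-45.6 + j9.36)/(104 + j9.36), |Γ_s| = 0.444
VSWR = (1 + |Γ_s|)/(1 − |Γ_s|)

VSWR ≈ 2.6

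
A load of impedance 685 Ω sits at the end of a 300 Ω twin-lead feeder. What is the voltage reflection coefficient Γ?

Γ = 0.391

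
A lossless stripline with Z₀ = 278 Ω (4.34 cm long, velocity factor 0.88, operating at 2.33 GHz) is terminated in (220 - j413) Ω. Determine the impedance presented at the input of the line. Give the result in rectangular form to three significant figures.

λ = v/f = 0.88·c / 2.33 GHz = 0.113 m
βl = 2π·l/λ = 2π × 0.383 = 138°
tan(βl) = tan(138°) = -0.904
Z_in = Z_0·(Z_L + jZ_0·tanβl)/(Z_0 + jZ_L·tanβl)
     = 278·(220 − j664)/(-95.3 − j199)

Z_in ≈ 636 + j612 Ω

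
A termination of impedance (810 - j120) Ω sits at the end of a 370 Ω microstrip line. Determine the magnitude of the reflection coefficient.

|Γ| ≈ 0.385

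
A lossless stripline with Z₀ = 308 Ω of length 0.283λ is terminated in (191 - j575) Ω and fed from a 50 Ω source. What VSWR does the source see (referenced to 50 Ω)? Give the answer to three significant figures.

βl = 2π × 0.283 = 102°
tan(βl) = -4.75
Z_in = Z_0·(Z_L + jZ_0·tanβl)/(Z_0 + jZ_L·tanβl) = 63.8 + j235 Ω
Γ_s = (Z_in − Z_s)/(Z_in + Z_s) = (13.8 + j235)/(114 + j235), |Γ_s| = 0.902
VSWR = (1 + |Γ_s|)/(1 − |Γ_s|)

VSWR ≈ 19.3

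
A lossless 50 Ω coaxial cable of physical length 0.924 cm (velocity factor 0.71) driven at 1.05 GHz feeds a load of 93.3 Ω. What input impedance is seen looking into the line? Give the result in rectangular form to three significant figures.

λ = v/f = 0.71·c / 1.05 GHz = 0.203 m
βl = 2π·l/λ = 2π × 0.0455 = 16.4°
tan(βl) = tan(16.4°) = 0.294
Z_in = Z_0·(Z_L + jZ_0·tanβl)/(Z_0 + jZ_L·tanβl)
     = 50·(93.3 + j14.7)/(50 + j27.5)

Z_in ≈ 77.9 − j28.1 Ω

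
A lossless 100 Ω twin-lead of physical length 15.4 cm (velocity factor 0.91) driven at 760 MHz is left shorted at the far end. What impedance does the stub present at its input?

λ = v/f = 0.91·c / 760 MHz = 0.359 m
βl = 2π·l/λ = 2π × 0.429 = 154°
tan(βl) = -0.48
For a shorted stub, Z_in = jZ_0·tan(βl)

Z_in ≈ −j48 Ω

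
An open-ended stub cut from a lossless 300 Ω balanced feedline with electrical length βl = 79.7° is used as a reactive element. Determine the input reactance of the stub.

X_in ≈ -54.5 Ω (capacitive)

tan(βl) = 5.5
For an open-ended stub, Z_in = −jZ_0·cot(βl) = −jZ_0/tan(βl)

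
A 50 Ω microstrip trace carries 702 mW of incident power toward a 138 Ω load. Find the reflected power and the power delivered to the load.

P_reflected ≈ 154 mW; P_delivered ≈ 548 mW

Γ = (138 − 50)/(138 + 50) = 0.468
|Γ|² = 0.219
P_refl = |Γ|²·P_inc = 154 mW, P_del = (1 − |Γ|²)·P_inc = 548 mW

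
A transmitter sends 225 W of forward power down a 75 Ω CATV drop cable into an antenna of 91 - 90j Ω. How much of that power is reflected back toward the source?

P_reflected ≈ 52.7 W

|Γ| = |(16 − j90)/(166 − j90)| = 0.484
|Γ|² = 0.234
P_refl = |Γ|²·P_inc = 52.7 W, P_del = (1 − |Γ|²)·P_inc = 172 W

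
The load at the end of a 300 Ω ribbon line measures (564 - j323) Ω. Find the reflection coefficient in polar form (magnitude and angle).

Γ ≈ 0.452 ∠ -30.2°

Γ = (Z_L − Z_0)/(Z_L + Z_0) = (264 − j323)/(864 − j323)
|Γ| = 417/922 = 0.452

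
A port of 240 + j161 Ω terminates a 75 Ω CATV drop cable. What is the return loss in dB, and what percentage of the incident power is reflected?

Γ = (165 + j161)/(315 + j161), |Γ| = 0.652
RL = −20·log₁₀(0.652) = 3.72 dB
P_refl/P_inc = |Γ|² = 0.425

RL ≈ 3.72 dB; 42.5% of incident power reflected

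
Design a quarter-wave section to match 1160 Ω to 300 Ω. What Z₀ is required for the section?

Z_qwt ≈ 590 Ω

Z_qwt = √(Z_0·R_L) = √(300 × 1160) = √348000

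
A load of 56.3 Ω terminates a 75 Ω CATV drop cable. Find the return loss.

RL ≈ 16.9 dB

Γ = (56.3 − 75)/(56.3 + 75) = -0.142
RL = −20·log₁₀|Γ| = −20·log₁₀(0.142)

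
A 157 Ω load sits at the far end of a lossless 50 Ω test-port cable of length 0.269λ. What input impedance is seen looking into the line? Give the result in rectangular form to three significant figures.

Z_in ≈ 16.1 + j5.38 Ω

βl = 2π × 0.269 = 96.8°
tan(βl) = tan(96.8°) = -8.34
Z_in = Z_0·(Z_L + jZ_0·tanβl)/(Z_0 + jZ_L·tanβl)
     = 50·(157 − j417)/(50 − j1310)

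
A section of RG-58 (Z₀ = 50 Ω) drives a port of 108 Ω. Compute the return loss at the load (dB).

RL ≈ 8.7 dB

Γ = (108 − 50)/(108 + 50) = 0.367
RL = −20·log₁₀|Γ| = −20·log₁₀(0.367)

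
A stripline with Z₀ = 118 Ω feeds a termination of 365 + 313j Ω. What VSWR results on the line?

Γ = (Z_L − Z_0)/(Z_L + Z_0) = (247 + j313)/(483 + j313)
|Γ| = 399/576 = 0.693
VSWR = (1 + |Γ|)/(1 − |Γ|) = 1.69/0.307

VSWR ≈ 5.51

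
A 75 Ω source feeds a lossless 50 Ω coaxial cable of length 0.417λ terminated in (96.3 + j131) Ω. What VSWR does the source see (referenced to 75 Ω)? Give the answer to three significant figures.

βl = 2π × 0.417 = 150°
tan(βl) = -0.575
Z_in = Z_0·(Z_L + jZ_0·tanβl)/(Z_0 + jZ_L·tanβl) = 17.1 + j48.4 Ω
Γ_s = (Z_in − Z_s)/(Z_in + Z_s) = (-57.9 + j48.4)/(92.1 + j48.4), |Γ_s| = 0.726
VSWR = (1 + |Γ_s|)/(1 − |Γ_s|)

VSWR ≈ 6.29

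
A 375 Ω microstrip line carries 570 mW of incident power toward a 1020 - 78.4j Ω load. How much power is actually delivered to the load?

|Γ| = |(645 − j78.4)/(1395 − j78.4)| = 0.465
|Γ|² = 0.216
P_refl = |Γ|²·P_inc = 123 mW, P_del = (1 − |Γ|²)·P_inc = 447 mW

P_delivered ≈ 447 mW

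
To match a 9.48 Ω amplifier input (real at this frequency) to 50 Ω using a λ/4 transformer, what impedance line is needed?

Z_qwt = √(Z_0·R_L) = √(50 × 9.48) = √474

Z_qwt ≈ 21.8 Ω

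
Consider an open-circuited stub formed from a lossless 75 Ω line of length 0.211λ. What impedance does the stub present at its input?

βl = 2π × 0.211 = 76°
tan(βl) = 4
For an open-circuited stub, Z_in = −jZ_0·cot(βl) = −jZ_0/tan(βl)

Z_in ≈ −j18.8 Ω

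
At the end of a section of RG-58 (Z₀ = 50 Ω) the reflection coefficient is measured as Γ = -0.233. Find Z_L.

Z_L ≈ 31.1 Ω

Z_L = Z_0·(1 + Γ)/(1 − Γ) = 50·(0.767)/(1.23)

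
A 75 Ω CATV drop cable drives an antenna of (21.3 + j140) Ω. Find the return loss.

RL ≈ 1.09 dB

Γ = (-53.7 + j140)/(96.3 + j140), |Γ| = 0.882
RL = −20·log₁₀|Γ| = −20·log₁₀(0.882)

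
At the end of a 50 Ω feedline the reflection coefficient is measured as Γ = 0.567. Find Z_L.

Z_L = Z_0·(1 + Γ)/(1 − Γ) = 50·(1.57)/(0.433)

Z_L ≈ 181 Ω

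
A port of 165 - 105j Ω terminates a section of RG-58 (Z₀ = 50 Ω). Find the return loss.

RL ≈ 3.73 dB

Γ = (115 − j105)/(215 − j105), |Γ| = 0.651
RL = −20·log₁₀|Γ| = −20·log₁₀(0.651)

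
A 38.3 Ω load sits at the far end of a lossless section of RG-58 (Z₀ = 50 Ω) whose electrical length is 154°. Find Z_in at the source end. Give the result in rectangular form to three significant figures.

tan(βl) = tan(154°) = -0.488
Z_in = Z_0·(Z_L + jZ_0·tanβl)/(Z_0 + jZ_L·tanβl)
     = 50·(38.3 − j24.4)/(50 − j18.7)

Z_in ≈ 41.6 − j8.84 Ω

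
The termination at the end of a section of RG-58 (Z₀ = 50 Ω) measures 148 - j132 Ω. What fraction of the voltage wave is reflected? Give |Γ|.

|Γ| ≈ 0.691

Γ = (Z_L − Z_0)/(Z_L + Z_0) = (98 − j132)/(198 − j132)
|Γ| = 164/238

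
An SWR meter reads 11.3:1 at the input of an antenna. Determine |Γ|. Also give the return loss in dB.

|Γ| = (S − 1)/(S + 1) = (11.3 − 1)/(11.3 + 1) = 10.3/12.3
RL = −20·log₁₀|Γ| = −20·log₁₀(0.837)

|Γ| ≈ 0.837; return loss ≈ 1.54 dB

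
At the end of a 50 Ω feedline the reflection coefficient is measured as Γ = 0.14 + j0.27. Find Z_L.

Z_L ≈ 55.8 + j33.2 Ω

Z_L = Z_0·(1 + Γ)/(1 − Γ) = 50·(1.14 + j0.27)/(0.86 − j0.27)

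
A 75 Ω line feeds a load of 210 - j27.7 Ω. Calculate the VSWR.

VSWR ≈ 2.86

Γ = (Z_L − Z_0)/(Z_L + Z_0) = (135 − j27.7)/(285 − j27.7)
|Γ| = 138/286 = 0.481
VSWR = (1 + |Γ|)/(1 − |Γ|) = 1.48/0.519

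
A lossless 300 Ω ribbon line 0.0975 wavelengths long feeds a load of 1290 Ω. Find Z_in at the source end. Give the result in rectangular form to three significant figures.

βl = 2π × 0.0975 = 35.1°
tan(βl) = tan(35.1°) = 0.703
Z_in = Z_0·(Z_L + jZ_0·tanβl)/(Z_0 + jZ_L·tanβl)
     = 300·(1290 + j211)/(300 + j907)

Z_in ≈ 190 − j364 Ω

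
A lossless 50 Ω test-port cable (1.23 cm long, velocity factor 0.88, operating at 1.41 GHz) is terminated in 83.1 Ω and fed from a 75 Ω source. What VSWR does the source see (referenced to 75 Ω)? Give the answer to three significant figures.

λ = v/f = 0.88·c / 1.41 GHz = 0.187 m
βl = 2π·l/λ = 2π × 0.0657 = 23.6°
tan(βl) = 0.438
Z_in = Z_0·(Z_L + jZ_0·tanβl)/(Z_0 + jZ_L·tanβl) = 64.7 − j25.2 Ω
Γ_s = (Z_in − Z_s)/(Z_in + Z_s) = (-10.3 − j25.2)/(140 − j25.2), |Γ_s| = 0.192
VSWR = (1 + |Γ_s|)/(1 − |Γ_s|)

VSWR ≈ 1.47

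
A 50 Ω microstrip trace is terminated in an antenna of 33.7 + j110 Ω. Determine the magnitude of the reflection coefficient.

Γ = (Z_L − Z_0)/(Z_L + Z_0) = (-16.3 + j110)/(83.7 + j110)
|Γ| = 111/138

|Γ| ≈ 0.805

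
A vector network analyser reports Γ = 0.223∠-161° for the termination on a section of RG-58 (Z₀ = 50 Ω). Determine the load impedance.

Z_L ≈ 32.3 − j4.93 Ω

Z_L = Z_0·(1 + Γ)/(1 − Γ) = 50·(0.789 − j0.0726)/(1.21 + j0.0726)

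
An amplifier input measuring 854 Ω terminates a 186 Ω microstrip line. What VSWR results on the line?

VSWR ≈ 4.59

Γ = (854 − 186)/(854 + 186) = 0.642
VSWR = (1 + 0.642)/(1 − 0.642)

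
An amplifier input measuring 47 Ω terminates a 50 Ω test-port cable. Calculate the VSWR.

For a purely resistive load, VSWR = R_L/Z_0 or Z_0/R_L (whichever > 1) = 50/47

VSWR ≈ 1.06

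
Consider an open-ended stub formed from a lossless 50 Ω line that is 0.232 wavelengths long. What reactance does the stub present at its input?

βl = 2π × 0.232 = 83.5°
tan(βl) = 8.8
For an open-ended stub, Z_in = −jZ_0·cot(βl) = −jZ_0/tan(βl)

X_in ≈ -5.68 Ω (capacitive)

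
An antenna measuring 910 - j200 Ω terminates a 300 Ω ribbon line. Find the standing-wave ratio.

VSWR ≈ 3.2

Γ = (Z_L − Z_0)/(Z_L + Z_0) = (610 − j200)/(1210 − j200)
|Γ| = 642/1230 = 0.523
VSWR = (1 + |Γ|)/(1 − |Γ|) = 1.52/0.477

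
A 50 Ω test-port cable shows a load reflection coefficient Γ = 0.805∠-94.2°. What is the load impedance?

Z_L ≈ 9.97 − j45.5 Ω

Z_L = Z_0·(1 + Γ)/(1 − Γ) = 50·(0.941 − j0.803)/(1.06 + j0.803)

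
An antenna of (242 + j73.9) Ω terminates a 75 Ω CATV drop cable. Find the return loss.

RL ≈ 5.02 dB

Γ = (167 + j73.9)/(317 + j73.9), |Γ| = 0.561
RL = −20·log₁₀|Γ| = −20·log₁₀(0.561)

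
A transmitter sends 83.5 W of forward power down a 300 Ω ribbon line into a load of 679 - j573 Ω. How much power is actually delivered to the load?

|Γ| = |(379 − j573)/(979 − j573)| = 0.606
|Γ|² = 0.367
P_refl = |Γ|²·P_inc = 30.6 W, P_del = (1 − |Γ|²)·P_inc = 52.9 W

P_delivered ≈ 52.9 W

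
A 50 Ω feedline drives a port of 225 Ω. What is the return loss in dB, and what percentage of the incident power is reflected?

RL ≈ 3.93 dB; 40.5% of incident power reflected

Γ = (225 − 50)/(225 + 50) = 0.636
RL = −20·log₁₀(0.636) = 3.93 dB
P_refl/P_inc = |Γ|² = 0.405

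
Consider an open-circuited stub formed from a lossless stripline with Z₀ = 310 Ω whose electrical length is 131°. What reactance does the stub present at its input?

tan(βl) = -1.15
For an open-circuited stub, Z_in = −jZ_0·cot(βl) = −jZ_0/tan(βl)

X_in ≈ 269 Ω (inductive)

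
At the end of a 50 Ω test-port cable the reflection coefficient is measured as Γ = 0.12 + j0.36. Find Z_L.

Z_L = Z_0·(1 + Γ)/(1 − Γ) = 50·(1.12 + j0.36)/(0.88 − j0.36)

Z_L ≈ 47.3 + j39.8 Ω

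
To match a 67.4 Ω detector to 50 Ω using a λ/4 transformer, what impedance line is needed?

Z_qwt = √(Z_0·R_L) = √(50 × 67.4) = √3370

Z_qwt ≈ 58.1 Ω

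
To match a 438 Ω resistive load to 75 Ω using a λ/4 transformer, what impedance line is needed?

Z_qwt ≈ 181 Ω

Z_qwt = √(Z_0·R_L) = √(75 × 438) = √32850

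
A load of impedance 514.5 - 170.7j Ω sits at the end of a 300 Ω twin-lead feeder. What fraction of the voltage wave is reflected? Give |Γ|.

|Γ| ≈ 0.329

Γ = (Z_L − Z_0)/(Z_L + Z_0) = (214.5 − j170.7)/(814.5 − j170.7)
|Γ| = 274/832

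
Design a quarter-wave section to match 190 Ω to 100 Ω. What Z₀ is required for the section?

Z_qwt = √(Z_0·R_L) = √(100 × 190) = √19000

Z_qwt ≈ 138 Ω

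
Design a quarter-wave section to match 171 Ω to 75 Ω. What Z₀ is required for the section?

Z_qwt ≈ 113 Ω

Z_qwt = √(Z_0·R_L) = √(75 × 171) = √12820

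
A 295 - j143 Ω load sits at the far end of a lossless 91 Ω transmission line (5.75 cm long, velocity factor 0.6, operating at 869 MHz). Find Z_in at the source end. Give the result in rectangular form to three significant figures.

Z_in ≈ 24.4 + j26.5 Ω

λ = v/f = 0.6·c / 869 MHz = 0.207 m
βl = 2π·l/λ = 2π × 0.278 = 99.9°
tan(βl) = tan(99.9°) = -5.71
Z_in = Z_0·(Z_L + jZ_0·tanβl)/(Z_0 + jZ_L·tanβl)
     = 91·(295 − j663)/(-725 − j1680)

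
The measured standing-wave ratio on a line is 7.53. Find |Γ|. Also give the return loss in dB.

|Γ| ≈ 0.766; return loss ≈ 2.32 dB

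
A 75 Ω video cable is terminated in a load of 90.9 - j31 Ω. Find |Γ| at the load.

|Γ| ≈ 0.206

Γ = (Z_L − Z_0)/(Z_L + Z_0) = (15.9 − j31)/(165.9 − j31)
|Γ| = 34.8/169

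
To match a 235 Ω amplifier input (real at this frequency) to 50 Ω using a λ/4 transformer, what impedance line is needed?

Z_qwt ≈ 108 Ω

Z_qwt = √(Z_0·R_L) = √(50 × 235) = √11750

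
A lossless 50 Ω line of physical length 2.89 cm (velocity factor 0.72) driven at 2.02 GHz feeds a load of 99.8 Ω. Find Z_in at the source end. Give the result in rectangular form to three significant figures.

λ = v/f = 0.72·c / 2.02 GHz = 0.107 m
βl = 2π·l/λ = 2π × 0.27 = 97.3°
tan(βl) = tan(97.3°) = -7.81
Z_in = Z_0·(Z_L + jZ_0·tanβl)/(Z_0 + jZ_L·tanβl)
     = 50·(99.8 − j390)/(50 − j779)

Z_in ≈ 25.4 + j4.78 Ω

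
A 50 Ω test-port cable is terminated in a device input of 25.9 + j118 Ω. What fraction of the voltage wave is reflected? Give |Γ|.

|Γ| ≈ 0.858

Γ = (Z_L − Z_0)/(Z_L + Z_0) = (-24.1 + j118)/(75.9 + j118)
|Γ| = 120/140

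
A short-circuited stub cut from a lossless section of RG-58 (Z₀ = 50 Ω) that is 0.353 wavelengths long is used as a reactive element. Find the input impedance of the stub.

Z_in ≈ −j66.2 Ω

βl = 2π × 0.353 = 127°
tan(βl) = -1.32
For a short-circuited stub, Z_in = jZ_0·tan(βl)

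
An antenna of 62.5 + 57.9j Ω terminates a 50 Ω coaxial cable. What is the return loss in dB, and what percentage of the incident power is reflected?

Γ = (12.5 + j57.9)/(112.5 + j57.9), |Γ| = 0.468
RL = −20·log₁₀(0.468) = 6.59 dB
P_refl/P_inc = |Γ|² = 0.219

RL ≈ 6.59 dB; 21.9% of incident power reflected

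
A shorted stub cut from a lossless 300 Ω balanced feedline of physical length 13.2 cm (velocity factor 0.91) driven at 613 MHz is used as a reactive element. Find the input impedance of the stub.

λ = v/f = 0.91·c / 613 MHz = 0.445 m
βl = 2π·l/λ = 2π × 0.296 = 107°
tan(βl) = -3.33
For a shorted stub, Z_in = jZ_0·tan(βl)

Z_in ≈ −j1000 Ω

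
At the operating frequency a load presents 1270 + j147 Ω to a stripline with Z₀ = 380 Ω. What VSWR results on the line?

VSWR ≈ 3.39

Γ = (Z_L − Z_0)/(Z_L + Z_0) = (890 + j147)/(1650 + j147)
|Γ| = 902/1660 = 0.545
VSWR = (1 + |Γ|)/(1 − |Γ|) = 1.54/0.455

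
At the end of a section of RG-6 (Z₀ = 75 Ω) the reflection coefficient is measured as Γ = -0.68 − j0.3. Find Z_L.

Z_L = Z_0·(1 + Γ)/(1 − Γ) = 75·(0.32 − j0.3)/(1.68 + j0.3)

Z_L ≈ 11.5 − j15.5 Ω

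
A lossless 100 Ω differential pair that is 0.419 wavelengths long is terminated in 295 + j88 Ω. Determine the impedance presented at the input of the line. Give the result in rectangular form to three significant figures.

βl = 2π × 0.419 = 151°
tan(βl) = tan(151°) = -0.558
Z_in = Z_0·(Z_L + jZ_0·tanβl)/(Z_0 + jZ_L·tanβl)
     = 100·(295 + j32.2)/(149 − j165)

Z_in ≈ 78.4 + j108 Ω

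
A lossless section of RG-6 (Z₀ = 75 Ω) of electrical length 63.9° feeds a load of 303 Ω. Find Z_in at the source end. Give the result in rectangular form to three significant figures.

Z_in ≈ 22.7 − j34 Ω

tan(βl) = tan(63.9°) = 2.04
Z_in = Z_0·(Z_L + jZ_0·tanβl)/(Z_0 + jZ_L·tanβl)
     = 75·(303 + j153)/(75 + j618)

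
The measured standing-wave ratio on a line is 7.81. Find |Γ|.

|Γ| ≈ 0.773

|Γ| = (S − 1)/(S + 1) = (7.81 − 1)/(7.81 + 1) = 6.81/8.81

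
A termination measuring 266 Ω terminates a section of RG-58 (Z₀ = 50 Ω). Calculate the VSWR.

Γ = (266 − 50)/(266 + 50) = 0.684
VSWR = (1 + 0.684)/(1 − 0.684)

VSWR ≈ 5.32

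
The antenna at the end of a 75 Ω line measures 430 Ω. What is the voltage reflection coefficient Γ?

Γ = 0.703

Γ = (Z_L − Z_0)/(Z_L + Z_0) = (430 − 75)/(430 + 75) = 355/505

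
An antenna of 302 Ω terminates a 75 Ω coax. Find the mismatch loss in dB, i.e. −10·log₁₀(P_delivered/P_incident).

Γ = (302 − 75)/(302 + 75) = 0.602
|Γ|² = 0.363, so P_del/P_inc = 1 − |Γ|² = 0.637
ML = −10·log₁₀(1 − |Γ|²)

mismatch loss ≈ 1.96 dB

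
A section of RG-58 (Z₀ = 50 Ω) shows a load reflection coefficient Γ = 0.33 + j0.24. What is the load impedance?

Z_L = Z_0·(1 + Γ)/(1 − Γ) = 50·(1.33 + j0.24)/(0.67 − j0.24)

Z_L ≈ 82.3 + j47.4 Ω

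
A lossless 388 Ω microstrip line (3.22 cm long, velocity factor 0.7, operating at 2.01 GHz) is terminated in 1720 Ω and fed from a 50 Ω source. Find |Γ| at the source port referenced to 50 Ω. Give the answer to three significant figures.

λ = v/f = 0.7·c / 2.01 GHz = 0.104 m
βl = 2π·l/λ = 2π × 0.308 = 111°
tan(βl) = -2.61
Z_in = Z_0·(Z_L + jZ_0·tanβl)/(Z_0 + jZ_L·tanβl) = 99.6 + j140 Ω
Γ_s = (Z_in − Z_s)/(Z_in + Z_s) = (49.6 + j140)/(150 + j140), |Γ_s| = 0.725

|Γ| ≈ 0.725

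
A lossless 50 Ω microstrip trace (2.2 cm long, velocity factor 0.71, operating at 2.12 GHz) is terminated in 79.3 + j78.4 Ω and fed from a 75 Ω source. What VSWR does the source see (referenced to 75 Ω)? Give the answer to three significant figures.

VSWR ≈ 4.51

λ = v/f = 0.71·c / 2.12 GHz = 0.1 m
βl = 2π·l/λ = 2π × 0.219 = 78.8°
tan(βl) = 5.06
Z_in = Z_0·(Z_L + jZ_0·tanβl)/(Z_0 + jZ_L·tanβl) = 18.8 − j26.1 Ω
Γ_s = (Z_in − Z_s)/(Z_in + Z_s) = (-56.2 − j26.1)/(93.8 − j26.1), |Γ_s| = 0.637
VSWR = (1 + |Γ_s|)/(1 − |Γ_s|)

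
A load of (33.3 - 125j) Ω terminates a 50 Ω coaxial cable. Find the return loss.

RL ≈ 1.52 dB

Γ = (-16.7 − j125)/(83.3 − j125), |Γ| = 0.84
RL = −20·log₁₀|Γ| = −20·log₁₀(0.84)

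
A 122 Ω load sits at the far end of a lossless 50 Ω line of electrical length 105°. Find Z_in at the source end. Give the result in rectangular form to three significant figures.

tan(βl) = tan(105°) = -3.73
Z_in = Z_0·(Z_L + jZ_0·tanβl)/(Z_0 + jZ_L·tanβl)
     = 50·(122 − j187)/(50 − j455)

Z_in ≈ 21.7 + j11 Ω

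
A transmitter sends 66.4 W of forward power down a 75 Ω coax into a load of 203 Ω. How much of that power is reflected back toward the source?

P_reflected ≈ 14.1 W

Γ = (203 − 75)/(203 + 75) = 0.46
|Γ|² = 0.212
P_refl = |Γ|²·P_inc = 14.1 W, P_del = (1 − |Γ|²)·P_inc = 52.3 W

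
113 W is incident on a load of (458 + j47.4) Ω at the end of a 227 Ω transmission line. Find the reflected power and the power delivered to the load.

P_reflected ≈ 13.3 W; P_delivered ≈ 99.7 W

|Γ| = |(231 + j47.4)/(685 + j47.4)| = 0.343
|Γ|² = 0.118
P_refl = |Γ|²·P_inc = 13.3 W, P_del = (1 − |Γ|²)·P_inc = 99.7 W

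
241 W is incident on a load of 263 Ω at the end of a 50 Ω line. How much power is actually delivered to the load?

Γ = (263 − 50)/(263 + 50) = 0.681
|Γ|² = 0.463
P_refl = |Γ|²·P_inc = 112 W, P_del = (1 − |Γ|²)·P_inc = 129 W

P_delivered ≈ 129 W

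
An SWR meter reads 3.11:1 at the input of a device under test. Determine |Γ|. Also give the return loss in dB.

|Γ| = (S − 1)/(S + 1) = (3.11 − 1)/(3.11 + 1) = 2.11/4.11
RL = −20·log₁₀|Γ| = −20·log₁₀(0.513)

|Γ| ≈ 0.513; return loss ≈ 5.79 dB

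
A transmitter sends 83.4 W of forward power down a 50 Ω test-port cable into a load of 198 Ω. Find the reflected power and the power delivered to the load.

P_reflected ≈ 29.7 W; P_delivered ≈ 53.7 W

Γ = (198 − 50)/(198 + 50) = 0.597
|Γ|² = 0.356
P_refl = |Γ|²·P_inc = 29.7 W, P_del = (1 − |Γ|²)·P_inc = 53.7 W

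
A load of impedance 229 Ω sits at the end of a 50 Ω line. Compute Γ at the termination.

Γ = (Z_L − Z_0)/(Z_L + Z_0) = (229 − 50)/(229 + 50) = 179/279

Γ = 0.642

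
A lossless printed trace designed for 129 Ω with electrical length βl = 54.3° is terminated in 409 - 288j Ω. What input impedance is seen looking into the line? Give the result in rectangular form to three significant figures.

Z_in ≈ 33.1 − j61.9 Ω

tan(βl) = tan(54.3°) = 1.39
Z_in = Z_0·(Z_L + jZ_0·tanβl)/(Z_0 + jZ_L·tanβl)
     = 129·(409 − j108)/(530 + j569)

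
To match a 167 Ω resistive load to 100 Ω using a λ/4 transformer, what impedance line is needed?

Z_qwt ≈ 129 Ω

Z_qwt = √(Z_0·R_L) = √(100 × 167) = √16700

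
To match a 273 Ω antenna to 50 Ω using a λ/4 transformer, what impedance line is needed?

Z_qwt = √(Z_0·R_L) = √(50 × 273) = √13650

Z_qwt ≈ 117 Ω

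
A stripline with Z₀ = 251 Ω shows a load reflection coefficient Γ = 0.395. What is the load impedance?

Z_L = Z_0·(1 + Γ)/(1 − Γ) = 251·(1.4)/(0.605)

Z_L ≈ 579 Ω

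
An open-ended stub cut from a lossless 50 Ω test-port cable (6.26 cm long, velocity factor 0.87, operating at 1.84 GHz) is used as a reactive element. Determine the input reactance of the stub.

X_in ≈ 129 Ω (inductive)

λ = v/f = 0.87·c / 1.84 GHz = 0.142 m
βl = 2π·l/λ = 2π × 0.441 = 159°
tan(βl) = -0.386
For an open-ended stub, Z_in = −jZ_0·cot(βl) = −jZ_0/tan(βl)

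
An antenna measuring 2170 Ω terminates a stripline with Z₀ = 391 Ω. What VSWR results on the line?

Γ = (2170 − 391)/(2170 + 391) = 0.695
VSWR = (1 + 0.695)/(1 − 0.695)

VSWR ≈ 5.55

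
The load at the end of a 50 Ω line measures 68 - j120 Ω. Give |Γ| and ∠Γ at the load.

Γ ≈ 0.721 ∠ -36°

Γ = (Z_L − Z_0)/(Z_L + Z_0) = (18 − j120)/(118 − j120)
|Γ| = 121/168 = 0.721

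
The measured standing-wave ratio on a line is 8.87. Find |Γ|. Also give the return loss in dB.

|Γ| ≈ 0.797; return loss ≈ 1.97 dB

|Γ| = (S − 1)/(S + 1) = (8.87 − 1)/(8.87 + 1) = 7.87/9.87
RL = −20·log₁₀|Γ| = −20·log₁₀(0.797)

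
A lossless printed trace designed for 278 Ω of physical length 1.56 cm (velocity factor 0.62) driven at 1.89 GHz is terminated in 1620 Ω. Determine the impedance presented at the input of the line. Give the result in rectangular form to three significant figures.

λ = v/f = 0.62·c / 1.89 GHz = 0.0984 m
βl = 2π·l/λ = 2π × 0.159 = 57.1°
tan(βl) = tan(57.1°) = 1.54
Z_in = Z_0·(Z_L + jZ_0·tanβl)/(Z_0 + jZ_L·tanβl)
     = 278·(1620 + j429)/(278 + j2500)

Z_in ≈ 66.9 − j173 Ω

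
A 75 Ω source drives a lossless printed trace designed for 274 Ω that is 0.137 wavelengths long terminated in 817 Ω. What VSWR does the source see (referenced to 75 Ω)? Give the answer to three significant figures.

VSWR ≈ 5.66

βl = 2π × 0.137 = 49.3°
tan(βl) = 1.16
Z_in = Z_0·(Z_L + jZ_0·tanβl)/(Z_0 + jZ_L·tanβl) = 148 − j193 Ω
Γ_s = (Z_in − Z_s)/(Z_in + Z_s) = (72.5 − j193)/(223 − j193), |Γ_s| = 0.7
VSWR = (1 + |Γ_s|)/(1 − |Γ_s|)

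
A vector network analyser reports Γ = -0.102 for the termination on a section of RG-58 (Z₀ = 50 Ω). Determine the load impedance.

Z_L ≈ 40.7 Ω

Z_L = Z_0·(1 + Γ)/(1 − Γ) = 50·(0.898)/(1.1)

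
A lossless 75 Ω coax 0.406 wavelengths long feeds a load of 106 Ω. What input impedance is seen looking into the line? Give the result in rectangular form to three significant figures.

Z_in ≈ 81 + j26.4 Ω

βl = 2π × 0.406 = 146°
tan(βl) = tan(146°) = -0.67
Z_in = Z_0·(Z_L + jZ_0·tanβl)/(Z_0 + jZ_L·tanβl)
     = 75·(106 − j50.3)/(75 − j71.1)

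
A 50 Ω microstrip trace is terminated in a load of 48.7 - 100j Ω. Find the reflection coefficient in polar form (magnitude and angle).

Γ ≈ 0.712 ∠ -45.4°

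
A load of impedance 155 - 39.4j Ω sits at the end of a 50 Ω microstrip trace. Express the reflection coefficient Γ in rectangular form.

Γ ≈ 0.53 − j0.0904

Γ = (Z_L − Z_0)/(Z_L + Z_0) = (105 − j39.4)/(205 − j39.4)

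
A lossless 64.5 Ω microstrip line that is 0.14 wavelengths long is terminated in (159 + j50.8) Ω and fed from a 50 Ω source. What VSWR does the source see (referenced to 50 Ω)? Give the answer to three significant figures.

βl = 2π × 0.14 = 50.4°
tan(βl) = 1.21
Z_in = Z_0·(Z_L + jZ_0·tanβl)/(Z_0 + jZ_L·tanβl) = 44.1 − j52.6 Ω
Γ_s = (Z_in − Z_s)/(Z_in + Z_s) = (-5.94 − j52.6)/(94.1 − j52.6), |Γ_s| = 0.492
VSWR = (1 + |Γ_s|)/(1 − |Γ_s|)

VSWR ≈ 2.93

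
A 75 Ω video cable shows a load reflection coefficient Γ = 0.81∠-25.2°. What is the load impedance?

Z_L = Z_0·(1 + Γ)/(1 − Γ) = 75·(1.73 − j0.345)/(0.267 + j0.345)

Z_L ≈ 136 − j272 Ω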